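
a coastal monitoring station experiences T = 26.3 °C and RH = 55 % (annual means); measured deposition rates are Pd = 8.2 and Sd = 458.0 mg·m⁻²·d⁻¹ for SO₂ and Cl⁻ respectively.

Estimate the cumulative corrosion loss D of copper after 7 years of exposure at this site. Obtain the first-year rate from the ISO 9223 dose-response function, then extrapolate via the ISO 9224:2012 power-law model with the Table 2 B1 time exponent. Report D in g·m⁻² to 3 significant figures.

copper: temperature factor f = -0.080·(16.3) = -1.3040
  SO₂ term: 0.0053·8.2^0.26·exp(0.059·55-1.3040) = 0.0638
  Sd branch = 0.01025·Sd^0.27·e^(0.036·RH+0.049·T) = 1.408 μm/a
  r_corr = 0.0638 + 1.408 = 1.472 μm/a
Long-term exponent b (ISO 9224 Table 2, B1) = 0.667
  D(7) = 1.472 × 7^0.667 = 1.472 × 3.662 = 5.391 μm
  Mass loss = 5.391 μm × 8.96 g/cm³ = 48.3 g·m⁻²

D(7) = 48.3 g·m⁻²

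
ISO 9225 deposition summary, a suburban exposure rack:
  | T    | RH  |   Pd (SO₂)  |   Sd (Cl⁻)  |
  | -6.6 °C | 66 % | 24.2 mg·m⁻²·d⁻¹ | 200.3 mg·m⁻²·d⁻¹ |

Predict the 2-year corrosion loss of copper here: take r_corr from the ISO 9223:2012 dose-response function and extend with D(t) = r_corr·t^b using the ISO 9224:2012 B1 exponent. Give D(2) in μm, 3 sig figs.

D(2) = 0.647 μm

copper: f(T) = +0.126·(T−10) [T≤10 °C] = -2.0916
  Pd branch = 0.0053·Pd^0.26·e^(0.059·RH+f) = 0.07359 μm/a
  Cl⁻ term: 0.01025·200.3^0.27·exp(0.036·66+0.049·-6.6) = 0.3339
  sum: 0.07359 + 0.3339 → r_corr = 0.4075 μm/a
ISO 9224: D(t) = r_corr · t^b with b = 0.667 (copper, B1)
  D(2) = 0.4075 × 2^0.667 = 0.4075 × 1.588 = 0.647 μm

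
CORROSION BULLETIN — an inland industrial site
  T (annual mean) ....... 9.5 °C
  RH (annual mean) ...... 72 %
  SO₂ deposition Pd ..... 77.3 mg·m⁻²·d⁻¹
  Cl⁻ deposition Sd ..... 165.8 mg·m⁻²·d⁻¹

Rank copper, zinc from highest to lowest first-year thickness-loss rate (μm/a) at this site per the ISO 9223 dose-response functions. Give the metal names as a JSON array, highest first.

["zinc", "copper"]

copper: temperature factor f = +0.126·(-0.5) = -0.0630
  sulphur-dioxide contribution → 1.078 μm/a
  chloride contribution → 0.8667 μm/a
  total first-year rate 1.945 μm/a
zinc: temperature factor f = +0.038·(-0.5) = -0.0190
  sulphur-dioxide contribution → 2.352 μm/a
  chloride contribution → 1.285 μm/a
  total first-year rate 3.638 μm/a
Ordering by μm/a: zinc (3.64) > copper (1.94)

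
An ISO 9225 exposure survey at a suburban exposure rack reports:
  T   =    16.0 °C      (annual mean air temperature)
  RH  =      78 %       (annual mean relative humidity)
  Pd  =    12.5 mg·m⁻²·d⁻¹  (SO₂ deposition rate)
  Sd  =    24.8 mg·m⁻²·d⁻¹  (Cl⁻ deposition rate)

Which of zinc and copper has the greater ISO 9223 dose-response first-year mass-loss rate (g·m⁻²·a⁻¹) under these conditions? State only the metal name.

copper

zinc: temperature factor f = -0.071·(6.0) = -0.4260
  Pd branch = 0.0129·Pd^0.44·e^(0.046·RH+f) = 0.9257 μm/a
  Cl⁻ term: 0.0175·24.8^0.57·exp(0.008·78+0.085·16.0) = 0.7934
  r_corr = 0.9257 + 0.7934 = 1.719 μm/a
  mass loss = 1.719 μm/a × 7.14 g/cm³ = 12.27 g·m⁻²·a⁻¹
copper: T>10 °C ⇒ hinge -0.080·(16.0−10) = -0.4800
  SO₂ term: 0.0053·12.5^0.26·exp(0.059·78-0.4800) = 0.6304
  Cl⁻ term: 0.01025·24.8^0.27·exp(0.036·78+0.049·16.0) = 0.8855
  sum: 0.6304 + 0.8855 → r_corr = 1.516 μm/a
  mass loss = 1.516 μm/a × 8.96 g/cm³ = 13.58 g·m⁻²·a⁻¹
Ordering by g·m⁻²·a⁻¹: copper (13.6) > zinc (12.3)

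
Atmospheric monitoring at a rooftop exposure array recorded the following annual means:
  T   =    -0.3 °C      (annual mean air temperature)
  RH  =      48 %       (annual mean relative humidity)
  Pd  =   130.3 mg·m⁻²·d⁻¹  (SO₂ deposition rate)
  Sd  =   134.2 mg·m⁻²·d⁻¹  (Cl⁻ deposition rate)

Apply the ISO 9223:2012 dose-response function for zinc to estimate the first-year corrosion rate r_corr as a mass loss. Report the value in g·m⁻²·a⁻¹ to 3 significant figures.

r_corr = 7.75 g·m⁻²·a⁻¹

zinc: T≤10 °C ⇒ hinge +0.038·(-0.3−10) = -0.3914
  Pd branch = 0.0129·Pd^0.44·e^(0.046·RH+f) = 0.6762 μm/a
  Sd branch = 0.0175·Sd^0.57·e^(0.008·RH+0.085·T) = 0.4088 μm/a
  sum: 0.6762 + 0.4088 → r_corr = 1.085 μm/a
Convert to mass loss: 1.085 μm/a × 7.14 g/cm³ = 7.748 g·m⁻²·a⁻¹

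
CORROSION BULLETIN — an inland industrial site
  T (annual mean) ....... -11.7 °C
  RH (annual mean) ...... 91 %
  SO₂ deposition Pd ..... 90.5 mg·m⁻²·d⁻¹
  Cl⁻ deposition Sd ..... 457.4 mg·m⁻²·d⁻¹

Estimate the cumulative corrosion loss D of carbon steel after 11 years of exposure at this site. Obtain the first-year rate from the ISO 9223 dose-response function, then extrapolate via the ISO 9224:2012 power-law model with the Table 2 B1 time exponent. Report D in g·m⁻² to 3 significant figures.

carbon steel: T≤10 °C ⇒ hinge +0.150·(-11.7−10) = -3.2550
  sulphur-dioxide contribution → 4.388 μm/a
  chloride contribution → 57.4 μm/a
  ⇒ r_corr(carbon steel) = 61.79 μm/a
Long-term exponent b (ISO 9224 Table 2, B1) = 0.523
  D(11) = 61.79 × 11^0.523 = 61.79 × 3.505 = 216.5 μm
  Mass loss = 216.5 μm × 7.85 g/cm³ = 1700 g·m⁻²

D(11) = 1.70e+03 g·m⁻²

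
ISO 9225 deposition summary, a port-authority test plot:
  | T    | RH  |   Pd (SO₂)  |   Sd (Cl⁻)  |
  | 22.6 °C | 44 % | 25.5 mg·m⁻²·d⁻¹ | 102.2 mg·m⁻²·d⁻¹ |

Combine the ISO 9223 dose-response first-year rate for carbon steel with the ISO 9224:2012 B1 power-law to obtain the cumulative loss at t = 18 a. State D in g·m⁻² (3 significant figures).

D(18) = 1.09e+03 g·m⁻²

carbon steel: temperature factor f = -0.054·(12.6) = -0.6804
  Pd branch = 1.77·Pd^0.52·e^(0.02·RH+f) = 11.64 μm/a
  Cl⁻ term: 0.102·102.2^0.62·exp(0.033·44+0.04·22.6) = 18.95
  sum: 11.64 + 18.95 → r_corr = 30.59 μm/a
Power-law: D(18) = r_corr · 18^0.523
  D(18) = 30.59 × 18^0.523 = 30.59 × 4.534 = 138.7 μm
  Mass loss = 138.7 μm × 7.85 g/cm³ = 1089 g·m⁻²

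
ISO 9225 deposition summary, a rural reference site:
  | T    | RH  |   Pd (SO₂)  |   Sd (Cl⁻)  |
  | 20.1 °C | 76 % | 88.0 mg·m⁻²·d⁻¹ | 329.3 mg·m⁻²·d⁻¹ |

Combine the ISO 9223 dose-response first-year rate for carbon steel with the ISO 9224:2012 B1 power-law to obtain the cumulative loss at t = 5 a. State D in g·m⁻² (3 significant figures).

carbon steel: f(T) = -0.054·(T−10) [T>10 °C] = -0.5454
  Pd branch = 1.77·Pd^0.52·e^(0.02·RH+f) = 48.12 μm/a
  Sd branch = 0.102·Sd^0.62·e^(0.033·RH+0.04·T) = 101.8 μm/a
  r_corr = 48.12 + 101.8 = 150 μm/a
Power-law: D(5) = r_corr · 5^0.523
  D(5) = 150 × 5^0.523 = 150 × 2.32 = 348 μm
  Mass loss = 348 μm × 7.85 g/cm³ = 2731 g·m⁻²

D(5) = 2.73e+03 g·m⁻²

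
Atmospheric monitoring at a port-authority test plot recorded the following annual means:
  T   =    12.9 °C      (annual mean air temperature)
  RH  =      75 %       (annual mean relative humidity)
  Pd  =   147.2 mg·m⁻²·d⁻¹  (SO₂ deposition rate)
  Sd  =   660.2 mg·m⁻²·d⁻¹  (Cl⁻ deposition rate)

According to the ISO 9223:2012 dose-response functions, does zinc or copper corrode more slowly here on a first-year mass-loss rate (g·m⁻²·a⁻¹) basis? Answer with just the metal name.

zinc: T>10 °C ⇒ hinge -0.071·(12.9−10) = -0.2059
  SO₂ term: 0.0129·147.2^0.44·exp(0.046·75-0.2059) = 2.974
  Cl⁻ term: 0.0175·660.2^0.57·exp(0.008·75+0.085·12.9) = 3.864
  sum: 2.974 + 3.864 → r_corr = 6.838 μm/a
  mass loss = 6.838 μm/a × 7.14 g/cm³ = 48.82 g·m⁻²·a⁻¹
copper: T>10 °C ⇒ hinge -0.080·(12.9−10) = -0.2320
  Pd branch = 0.0053·Pd^0.26·e^(0.059·RH+f) = 1.285 μm/a
  Cl⁻ term: 0.01025·660.2^0.27·exp(0.036·75+0.049·12.9) = 1.656
  sum: 1.285 + 1.656 → r_corr = 2.941 μm/a
  mass loss = 2.941 μm/a × 8.96 g/cm³ = 26.36 g·m⁻²·a⁻¹
Ordering by g·m⁻²·a⁻¹: zinc (48.8) > copper (26.4)

copper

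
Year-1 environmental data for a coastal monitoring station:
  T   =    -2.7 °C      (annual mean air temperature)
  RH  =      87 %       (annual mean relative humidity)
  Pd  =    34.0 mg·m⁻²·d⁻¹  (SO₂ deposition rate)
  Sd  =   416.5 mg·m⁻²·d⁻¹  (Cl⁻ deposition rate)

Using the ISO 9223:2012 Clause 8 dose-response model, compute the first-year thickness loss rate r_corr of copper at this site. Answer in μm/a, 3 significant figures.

copper: T≤10 °C ⇒ hinge +0.126·(-2.7−10) = -1.6002
  SO₂ term: 0.0053·34.0^0.26·exp(0.059·87-1.6002) = 0.4537
  Sd branch = 0.01025·Sd^0.27·e^(0.036·RH+0.049·T) = 1.049 μm/a
  r_corr = 0.4537 + 1.049 = 1.503 μm/a

r_corr = 1.50 μm/a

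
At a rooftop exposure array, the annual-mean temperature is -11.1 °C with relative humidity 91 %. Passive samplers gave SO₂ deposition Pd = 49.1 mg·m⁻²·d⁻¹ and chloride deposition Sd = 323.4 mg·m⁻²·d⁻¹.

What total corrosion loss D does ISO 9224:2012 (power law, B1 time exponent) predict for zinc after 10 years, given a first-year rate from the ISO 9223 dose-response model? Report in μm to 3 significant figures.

D(10) = 16.2 μm

zinc: T≤10 °C ⇒ hinge +0.038·(-11.1−10) = -0.8018
  SO₂ term: 0.0129·49.1^0.44·exp(0.046·91-0.8018) = 2.111
  Sd branch = 0.0175·Sd^0.57·e^(0.008·RH+0.085·T) = 0.3802 μm/a
  r_corr = 2.111 + 0.3802 = 2.491 μm/a
Power-law: D(10) = r_corr · 10^0.813
  D(10) = 2.491 × 10^0.813 = 2.491 × 6.501 = 16.19 μm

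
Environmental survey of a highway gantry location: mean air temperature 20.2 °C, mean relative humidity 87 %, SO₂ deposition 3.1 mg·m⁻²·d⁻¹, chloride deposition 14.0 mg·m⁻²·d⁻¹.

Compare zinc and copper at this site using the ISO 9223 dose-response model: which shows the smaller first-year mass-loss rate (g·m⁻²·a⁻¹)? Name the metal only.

zinc: temperature factor f = -0.071·(10.2) = -0.7242
  SO₂ term: 0.0129·3.1^0.44·exp(0.046·87-0.7242) = 0.5628
  Cl⁻ term: 0.0175·14.0^0.57·exp(0.008·87+0.085·20.2) = 0.8796
  sum: 0.5628 + 0.8796 → r_corr = 1.442 μm/a
  mass loss = 1.442 μm/a × 7.14 g/cm³ = 10.3 g·m⁻²·a⁻¹
copper: T>10 °C ⇒ hinge -0.080·(20.2−10) = -0.8160
  Pd branch = 0.0053·Pd^0.26·e^(0.059·RH+f) = 0.5332 μm/a
  Sd branch = 0.01025·Sd^0.27·e^(0.036·RH+0.049·T) = 1.289 μm/a
  r_corr = 0.5332 + 1.289 = 1.822 μm/a
  mass loss = 1.822 μm/a × 8.96 g/cm³ = 16.33 g·m⁻²·a⁻¹
Ordering by g·m⁻²·a⁻¹: copper (16.3) > zinc (10.3)

zinc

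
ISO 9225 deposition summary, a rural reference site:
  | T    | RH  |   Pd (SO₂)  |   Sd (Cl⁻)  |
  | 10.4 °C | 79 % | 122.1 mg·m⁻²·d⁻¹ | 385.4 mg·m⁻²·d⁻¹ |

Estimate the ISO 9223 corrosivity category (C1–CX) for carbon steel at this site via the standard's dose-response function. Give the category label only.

C5

carbon steel: temperature factor f = -0.054·(0.4) = -0.0216
  sulphur-dioxide contribution → 102.3 μm/a
  chloride contribution → 84.09 μm/a
  total first-year rate 186.4 μm/a
ISO 9223 Table 2 (carbon steel): 80 < 186 ≤ 200 μm/a ⇒ C5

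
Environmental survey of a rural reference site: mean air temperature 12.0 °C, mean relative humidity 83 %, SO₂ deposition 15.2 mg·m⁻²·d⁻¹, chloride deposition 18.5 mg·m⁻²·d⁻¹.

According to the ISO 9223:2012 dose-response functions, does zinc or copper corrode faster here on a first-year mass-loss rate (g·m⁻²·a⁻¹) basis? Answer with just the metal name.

copper

zinc: temperature factor f = -0.071·(2.0) = -0.1420
  Pd branch = 0.0129·Pd^0.44·e^(0.046·RH+f) = 1.687 μm/a
  Sd branch = 0.0175·Sd^0.57·e^(0.008·RH+0.085·T) = 0.4974 μm/a
  r_corr = 1.687 + 0.4974 = 2.184 μm/a
  mass loss = 2.184 μm/a × 7.14 g/cm³ = 15.6 g·m⁻²·a⁻¹
copper: T>10 °C ⇒ hinge -0.080·(12.0−10) = -0.1600
  SO₂ term: 0.0053·15.2^0.26·exp(0.059·83-0.1600) = 1.227
  Sd branch = 0.01025·Sd^0.27·e^(0.036·RH+0.049·T) = 0.8052 μm/a
  sum: 1.227 + 0.8052 → r_corr = 2.032 μm/a
  mass loss = 2.032 μm/a × 8.96 g/cm³ = 18.21 g·m⁻²·a⁻¹
Ordering by g·m⁻²·a⁻¹: copper (18.2) > zinc (15.6)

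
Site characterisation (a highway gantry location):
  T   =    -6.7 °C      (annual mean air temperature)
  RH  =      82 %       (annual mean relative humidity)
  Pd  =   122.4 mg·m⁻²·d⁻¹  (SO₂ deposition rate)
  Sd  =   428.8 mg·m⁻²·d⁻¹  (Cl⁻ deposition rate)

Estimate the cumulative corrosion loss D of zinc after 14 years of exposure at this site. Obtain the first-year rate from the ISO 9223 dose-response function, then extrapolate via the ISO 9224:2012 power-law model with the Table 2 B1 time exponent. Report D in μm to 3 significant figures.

zinc: temperature factor f = +0.038·(-16.7) = -0.6346
  sulphur-dioxide contribution → 2.465 μm/a
  chloride contribution → 0.6039 μm/a
  total first-year rate 3.069 μm/a
ISO 9224: D(t) = r_corr · t^b with b = 0.813 (zinc, B1)
  D(14) = 3.069 × 14^0.813 = 3.069 × 8.547 = 26.23 μm

D(14) = 26.2 μm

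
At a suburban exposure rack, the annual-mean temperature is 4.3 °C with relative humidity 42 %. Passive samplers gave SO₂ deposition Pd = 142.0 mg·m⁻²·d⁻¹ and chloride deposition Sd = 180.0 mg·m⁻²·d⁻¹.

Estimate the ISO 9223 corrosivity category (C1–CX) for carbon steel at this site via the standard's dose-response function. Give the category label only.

carbon steel: T≤10 °C ⇒ hinge +0.150·(4.3−10) = -0.8550
  SO₂ term: 1.77·142.0^0.52·exp(0.02·42-0.8550) = 22.94
  Sd branch = 0.102·Sd^0.62·e^(0.033·RH+0.04·T) = 12.12 μm/a
  sum: 22.94 + 12.12 → r_corr = 35.06 μm/a
35.1 μm/a falls in (25, 50] for carbon steel → category C3

C3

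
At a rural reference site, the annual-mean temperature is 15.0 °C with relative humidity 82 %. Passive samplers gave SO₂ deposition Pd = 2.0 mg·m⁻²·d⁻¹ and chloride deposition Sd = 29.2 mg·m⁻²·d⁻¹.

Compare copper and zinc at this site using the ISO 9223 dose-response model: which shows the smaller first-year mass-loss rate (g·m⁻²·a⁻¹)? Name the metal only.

zinc

copper: temperature factor f = -0.080·(5.0) = -0.4000
  Pd branch = 0.0053·Pd^0.26·e^(0.059·RH+f) = 0.537 μm/a
  Sd branch = 0.01025·Sd^0.27·e^(0.036·RH+0.049·T) = 1.018 μm/a
  r_corr = 0.537 + 1.018 = 1.555 μm/a
  mass loss = 1.555 μm/a × 8.96 g/cm³ = 13.93 g·m⁻²·a⁻¹
zinc: f(T) = -0.071·(T−10) [T>10 °C] = -0.3550
  Pd branch = 0.0129·Pd^0.44·e^(0.046·RH+f) = 0.5334 μm/a
  Cl⁻ term: 0.0175·29.2^0.57·exp(0.008·82+0.085·15.0) = 0.8259
  sum: 0.5334 + 0.8259 → r_corr = 1.359 μm/a
  mass loss = 1.359 μm/a × 7.14 g/cm³ = 9.705 g·m⁻²·a⁻¹
Ordering by g·m⁻²·a⁻¹: copper (13.9) > zinc (9.71)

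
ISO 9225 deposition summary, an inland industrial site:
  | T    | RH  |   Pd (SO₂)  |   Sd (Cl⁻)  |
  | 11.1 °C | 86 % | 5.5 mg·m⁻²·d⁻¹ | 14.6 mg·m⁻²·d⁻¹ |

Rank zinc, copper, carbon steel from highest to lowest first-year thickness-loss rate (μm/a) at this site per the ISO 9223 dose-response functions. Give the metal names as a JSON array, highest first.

zinc: temperature factor f = -0.071·(1.1) = -0.0781
  SO₂ term: 0.0129·5.5^0.44·exp(0.046·86-0.0781) = 1.32
  Cl⁻ term: 0.0175·14.6^0.57·exp(0.008·86+0.085·11.1) = 0.4124
  sum: 1.32 + 0.4124 → r_corr = 1.732 μm/a
copper: T>10 °C ⇒ hinge -0.080·(11.1−10) = -0.0880
  Pd branch = 0.0053·Pd^0.26·e^(0.059·RH+f) = 1.208 μm/a
  Cl⁻ term: 0.01025·14.6^0.27·exp(0.036·86+0.049·11.1) = 0.8052
  sum: 1.208 + 0.8052 → r_corr = 2.013 μm/a
carbon steel: temperature factor f = -0.054·(1.1) = -0.0594
  SO₂ term: 1.77·5.5^0.52·exp(0.02·86-0.0594) = 22.6
  Sd branch = 0.102·Sd^0.62·e^(0.033·RH+0.04·T) = 14.32 μm/a
  r_corr = 22.6 + 14.32 = 36.92 μm/a
Ordering by μm/a: carbon steel (36.9) > copper (2.01) > zinc (1.73)

["carbon steel", "copper", "zinc"]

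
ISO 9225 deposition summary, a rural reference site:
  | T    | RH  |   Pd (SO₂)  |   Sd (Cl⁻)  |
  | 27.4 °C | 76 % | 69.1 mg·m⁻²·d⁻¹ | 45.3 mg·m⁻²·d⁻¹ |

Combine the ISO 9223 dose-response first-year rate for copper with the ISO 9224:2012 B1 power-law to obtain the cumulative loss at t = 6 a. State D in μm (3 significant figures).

D(6) = 6.76 μm

copper: temperature factor f = -0.080·(17.4) = -1.3920
  SO₂ term: 0.0053·69.1^0.26·exp(0.059·76-1.3920) = 0.3511
  Sd branch = 0.01025·Sd^0.27·e^(0.036·RH+0.049·T) = 1.695 μm/a
  sum: 0.3511 + 1.695 → r_corr = 2.046 μm/a
Power-law: D(6) = r_corr · 6^0.667
  D(6) = 2.046 × 6^0.667 = 2.046 × 3.304 = 6.76 μm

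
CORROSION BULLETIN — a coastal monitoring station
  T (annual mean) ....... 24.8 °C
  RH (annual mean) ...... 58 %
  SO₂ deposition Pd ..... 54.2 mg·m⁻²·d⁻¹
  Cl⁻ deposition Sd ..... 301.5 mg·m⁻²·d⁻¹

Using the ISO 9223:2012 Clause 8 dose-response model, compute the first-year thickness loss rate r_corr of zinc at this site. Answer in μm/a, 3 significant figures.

r_corr = 6.31 μm/a

zinc: T>10 °C ⇒ hinge -0.071·(24.8−10) = -1.0508
  sulphur-dioxide contribution → 0.3766 μm/a
  chloride contribution → 5.932 μm/a
  total first-year rate 6.309 μm/a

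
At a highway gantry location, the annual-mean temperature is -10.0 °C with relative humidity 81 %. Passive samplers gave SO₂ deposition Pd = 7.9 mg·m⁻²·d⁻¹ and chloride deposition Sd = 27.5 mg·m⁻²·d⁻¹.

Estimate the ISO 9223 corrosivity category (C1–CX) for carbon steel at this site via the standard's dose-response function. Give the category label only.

carbon steel: f(T) = +0.150·(T−10) [T≤10 °C] = -3.0000
  SO₂ term: 1.77·7.9^0.52·exp(0.02·81-3.0000) = 1.304
  Cl⁻ term: 0.102·27.5^0.62·exp(0.033·81+0.04·-10.0) = 7.729
  r_corr = 1.304 + 7.729 = 9.034 μm/a
9.03 μm/a falls in (1.3, 25] for carbon steel → category C2

C2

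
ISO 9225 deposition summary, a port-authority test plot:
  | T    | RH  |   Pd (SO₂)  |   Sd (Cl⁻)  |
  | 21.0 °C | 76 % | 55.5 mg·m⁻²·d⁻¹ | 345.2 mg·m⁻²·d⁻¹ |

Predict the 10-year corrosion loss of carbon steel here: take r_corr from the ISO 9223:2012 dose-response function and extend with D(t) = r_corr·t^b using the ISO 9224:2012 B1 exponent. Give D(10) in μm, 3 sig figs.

carbon steel: T>10 °C ⇒ hinge -0.054·(21.0−10) = -0.5940
  sulphur-dioxide contribution → 36.07 μm/a
  chloride contribution → 108.7 μm/a
  total first-year rate 144.8 μm/a
Long-term exponent b (ISO 9224 Table 2, B1) = 0.523
  D(10) = 144.8 × 10^0.523 = 144.8 × 3.334 = 482.7 μm

D(10) = 483 μm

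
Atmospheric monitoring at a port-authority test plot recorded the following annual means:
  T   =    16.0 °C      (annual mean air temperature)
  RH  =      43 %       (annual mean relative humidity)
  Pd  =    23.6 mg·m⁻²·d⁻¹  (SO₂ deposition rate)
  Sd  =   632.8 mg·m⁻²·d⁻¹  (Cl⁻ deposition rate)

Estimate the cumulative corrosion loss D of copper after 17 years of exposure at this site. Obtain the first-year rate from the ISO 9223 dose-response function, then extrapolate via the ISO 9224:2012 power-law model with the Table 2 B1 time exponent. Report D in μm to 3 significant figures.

D(17) = 4.61 μm

copper: T>10 °C ⇒ hinge -0.080·(16.0−10) = -0.4800
  sulphur-dioxide contribution → 0.09431 μm/a
  chloride contribution → 0.6023 μm/a
  ⇒ r_corr(copper) = 0.6967 μm/a
Long-term exponent b (ISO 9224 Table 2, B1) = 0.667
  D(17) = 0.6967 × 17^0.667 = 0.6967 × 6.618 = 4.61 μm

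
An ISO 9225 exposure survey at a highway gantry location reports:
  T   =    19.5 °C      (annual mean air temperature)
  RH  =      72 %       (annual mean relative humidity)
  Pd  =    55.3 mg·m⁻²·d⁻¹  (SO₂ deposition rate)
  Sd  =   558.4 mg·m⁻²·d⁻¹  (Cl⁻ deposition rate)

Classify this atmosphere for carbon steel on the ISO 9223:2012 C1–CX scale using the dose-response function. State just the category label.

carbon steel: T>10 °C ⇒ hinge -0.054·(19.5−10) = -0.5130
  sulphur-dioxide contribution → 36.04 μm/a
  chloride contribution → 120.9 μm/a
  total first-year rate 156.9 μm/a
ISO 9223 Table 2 (carbon steel): 80 < 157 ≤ 200 μm/a ⇒ C5

C5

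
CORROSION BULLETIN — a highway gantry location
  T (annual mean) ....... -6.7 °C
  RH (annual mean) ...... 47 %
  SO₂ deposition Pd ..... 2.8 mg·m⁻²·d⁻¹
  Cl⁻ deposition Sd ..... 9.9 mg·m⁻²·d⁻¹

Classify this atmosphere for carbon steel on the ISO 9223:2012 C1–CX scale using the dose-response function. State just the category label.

C2

carbon steel: f(T) = +0.150·(T−10) [T≤10 °C] = -2.5050
  Pd branch = 1.77·Pd^0.52·e^(0.02·RH+f) = 0.6322 μm/a
  Sd branch = 0.102·Sd^0.62·e^(0.033·RH+0.04·T) = 1.524 μm/a
  r_corr = 0.6322 + 1.524 = 2.157 μm/a
2.16 μm/a falls in (1.3, 25] for carbon steel → category C2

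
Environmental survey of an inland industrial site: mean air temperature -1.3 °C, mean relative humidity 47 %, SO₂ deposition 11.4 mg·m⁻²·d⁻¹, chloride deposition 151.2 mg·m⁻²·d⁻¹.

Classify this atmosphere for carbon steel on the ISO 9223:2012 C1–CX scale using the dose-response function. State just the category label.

C2

carbon steel: temperature factor f = +0.150·(-11.3) = -1.6950
  SO₂ term: 1.77·11.4^0.52·exp(0.02·47-1.6950) = 2.949
  Cl⁻ term: 0.102·151.2^0.62·exp(0.033·47+0.04·-1.3) = 10.25
  sum: 2.949 + 10.25 → r_corr = 13.2 μm/a
13.2 μm/a falls in (1.3, 25] for carbon steel → category C2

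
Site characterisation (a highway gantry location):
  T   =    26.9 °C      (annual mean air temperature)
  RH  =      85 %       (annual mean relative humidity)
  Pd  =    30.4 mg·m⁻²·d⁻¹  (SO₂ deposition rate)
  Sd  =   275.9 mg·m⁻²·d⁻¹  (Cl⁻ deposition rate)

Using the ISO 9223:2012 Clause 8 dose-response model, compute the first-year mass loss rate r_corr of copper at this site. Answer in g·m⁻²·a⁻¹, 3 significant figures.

r_corr = 37.9 g·m⁻²·a⁻¹

copper: f(T) = -0.080·(T−10) [T>10 °C] = -1.3520
  SO₂ term: 0.0053·30.4^0.26·exp(0.059·85-1.3520) = 0.5019
  Cl⁻ term: 0.01025·275.9^0.27·exp(0.036·85+0.049·26.9) = 3.725
  sum: 0.5019 + 3.725 → r_corr = 4.227 μm/a
Convert to mass loss: 4.227 μm/a × 8.96 g/cm³ = 37.87 g·m⁻²·a⁻¹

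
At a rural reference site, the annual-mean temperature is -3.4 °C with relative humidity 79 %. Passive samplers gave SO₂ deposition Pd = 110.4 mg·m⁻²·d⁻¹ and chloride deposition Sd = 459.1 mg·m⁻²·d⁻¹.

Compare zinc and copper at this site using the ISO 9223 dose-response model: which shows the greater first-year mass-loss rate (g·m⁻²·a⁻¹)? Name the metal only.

zinc: T≤10 °C ⇒ hinge +0.038·(-3.4−10) = -0.5092
  SO₂ term: 0.0129·110.4^0.44·exp(0.046·79-0.5092) = 2.326
  Sd branch = 0.0175·Sd^0.57·e^(0.008·RH+0.085·T) = 0.8115 μm/a
  sum: 2.326 + 0.8115 → r_corr = 3.137 μm/a
  mass loss = 3.137 μm/a × 7.14 g/cm³ = 22.4 g·m⁻²·a⁻¹
copper: temperature factor f = +0.126·(-13.4) = -1.6884
  Pd branch = 0.0053·Pd^0.26·e^(0.059·RH+f) = 0.3519 μm/a
  Sd branch = 0.01025·Sd^0.27·e^(0.036·RH+0.049·T) = 0.7802 μm/a
  r_corr = 0.3519 + 0.7802 = 1.132 μm/a
  mass loss = 1.132 μm/a × 8.96 g/cm³ = 10.14 g·m⁻²·a⁻¹
Ordering by g·m⁻²·a⁻¹: zinc (22.4) > copper (10.1)

zinc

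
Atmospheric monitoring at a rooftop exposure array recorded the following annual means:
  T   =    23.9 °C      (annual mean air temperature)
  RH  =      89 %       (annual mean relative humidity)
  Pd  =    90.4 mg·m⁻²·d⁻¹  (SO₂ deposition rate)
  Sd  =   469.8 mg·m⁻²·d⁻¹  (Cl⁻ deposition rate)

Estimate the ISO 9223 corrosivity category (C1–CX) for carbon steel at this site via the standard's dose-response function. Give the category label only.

CX

carbon steel: T>10 °C ⇒ hinge -0.054·(23.9−10) = -0.7506
  sulphur-dioxide contribution → 51.55 μm/a
  chloride contribution → 226.9 μm/a
  ⇒ r_corr(carbon steel) = 278.5 μm/a
Category bounds: 200…700 μm/a bracket r_corr ⇒ CX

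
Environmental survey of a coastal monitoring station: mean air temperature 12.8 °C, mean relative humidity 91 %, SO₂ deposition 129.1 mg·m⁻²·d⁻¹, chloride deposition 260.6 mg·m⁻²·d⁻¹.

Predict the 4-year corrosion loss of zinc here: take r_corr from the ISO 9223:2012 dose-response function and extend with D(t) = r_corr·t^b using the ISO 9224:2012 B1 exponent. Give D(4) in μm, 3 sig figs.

zinc: temperature factor f = -0.071·(2.8) = -0.1988
  Pd branch = 0.0129·Pd^0.44·e^(0.046·RH+f) = 5.902 μm/a
  Sd branch = 0.0175·Sd^0.57·e^(0.008·RH+0.085·T) = 2.563 μm/a
  sum: 5.902 + 2.563 → r_corr = 8.466 μm/a
ISO 9224: D(t) = r_corr · t^b with b = 0.813 (zinc, B1)
  D(4) = 8.466 × 4^0.813 = 8.466 × 3.087 = 26.13 μm

D(4) = 26.1 μm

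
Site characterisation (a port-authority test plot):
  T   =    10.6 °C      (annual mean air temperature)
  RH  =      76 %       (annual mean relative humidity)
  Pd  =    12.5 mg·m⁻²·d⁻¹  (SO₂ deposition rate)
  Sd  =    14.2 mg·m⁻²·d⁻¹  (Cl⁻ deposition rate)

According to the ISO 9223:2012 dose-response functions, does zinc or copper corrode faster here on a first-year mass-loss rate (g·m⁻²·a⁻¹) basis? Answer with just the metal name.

copper

zinc: temperature factor f = -0.071·(0.6) = -0.0426
  sulphur-dioxide contribution → 1.239 μm/a
  chloride contribution → 0.3591 μm/a
  total first-year rate 1.598 μm/a
  mass loss = 1.598 μm/a × 7.14 g/cm³ = 11.41 g·m⁻²·a⁻¹
copper: T>10 °C ⇒ hinge -0.080·(10.6−10) = -0.0480
  sulphur-dioxide contribution → 0.863 μm/a
  chloride contribution → 0.5441 μm/a
  total first-year rate 1.407 μm/a
  mass loss = 1.407 μm/a × 8.96 g/cm³ = 12.61 g·m⁻²·a⁻¹
Ordering by g·m⁻²·a⁻¹: copper (12.6) > zinc (11.4)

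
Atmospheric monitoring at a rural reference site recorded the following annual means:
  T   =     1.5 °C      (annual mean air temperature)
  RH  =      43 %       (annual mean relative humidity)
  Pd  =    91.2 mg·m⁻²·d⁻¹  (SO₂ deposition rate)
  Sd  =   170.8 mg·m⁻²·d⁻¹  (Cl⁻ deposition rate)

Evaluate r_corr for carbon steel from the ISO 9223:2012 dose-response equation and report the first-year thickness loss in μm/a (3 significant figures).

carbon steel: f(T) = +0.150·(T−10) [T≤10 °C] = -1.2750
  SO₂ term: 1.77·91.2^0.52·exp(0.02·43-1.2750) = 12.22
  Sd branch = 0.102·Sd^0.62·e^(0.033·RH+0.04·T) = 10.84 μm/a
  sum: 12.22 + 10.84 → r_corr = 23.06 μm/a

r_corr = 23.1 μm/a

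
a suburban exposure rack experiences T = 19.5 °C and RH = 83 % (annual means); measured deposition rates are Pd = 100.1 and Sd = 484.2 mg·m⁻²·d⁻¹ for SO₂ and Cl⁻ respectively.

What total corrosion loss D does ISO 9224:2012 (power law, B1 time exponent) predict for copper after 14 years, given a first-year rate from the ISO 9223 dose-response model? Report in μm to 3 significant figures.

D(14) = 22.7 μm

copper: f(T) = -0.080·(T−10) [T>10 °C] = -0.7600
  Pd branch = 0.0053·Pd^0.26·e^(0.059·RH+f) = 1.099 μm/a
  Cl⁻ term: 0.01025·484.2^0.27·exp(0.036·83+0.049·19.5) = 2.808
  sum: 1.099 + 2.808 → r_corr = 3.907 μm/a
Power-law: D(14) = r_corr · 14^0.667
  D(14) = 3.907 × 14^0.667 = 3.907 × 5.814 = 22.71 μm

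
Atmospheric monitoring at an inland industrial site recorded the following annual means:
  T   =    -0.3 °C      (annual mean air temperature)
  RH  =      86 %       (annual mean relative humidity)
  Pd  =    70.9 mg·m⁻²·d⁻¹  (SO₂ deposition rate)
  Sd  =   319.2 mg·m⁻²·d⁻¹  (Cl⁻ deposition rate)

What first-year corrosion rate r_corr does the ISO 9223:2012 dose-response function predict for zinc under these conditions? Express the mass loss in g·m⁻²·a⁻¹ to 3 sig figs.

zinc: temperature factor f = +0.038·(-10.3) = -0.3914
  Pd branch = 0.0129·Pd^0.44·e^(0.046·RH+f) = 2.971 μm/a
  Cl⁻ term: 0.0175·319.2^0.57·exp(0.008·86+0.085·-0.3) = 0.908
  r_corr = 2.971 + 0.908 = 3.879 μm/a
Convert to mass loss: 3.879 μm/a × 7.14 g/cm³ = 27.7 g·m⁻²·a⁻¹

r_corr = 27.7 g·m⁻²·a⁻¹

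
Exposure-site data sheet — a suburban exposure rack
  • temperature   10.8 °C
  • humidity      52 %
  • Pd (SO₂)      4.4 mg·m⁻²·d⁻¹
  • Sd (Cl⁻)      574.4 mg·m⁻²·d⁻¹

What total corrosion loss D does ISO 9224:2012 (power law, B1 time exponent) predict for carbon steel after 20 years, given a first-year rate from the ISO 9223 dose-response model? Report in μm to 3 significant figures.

carbon steel: T>10 °C ⇒ hinge -0.054·(10.8−10) = -0.0432
  SO₂ term: 1.77·4.4^0.52·exp(0.02·52-0.0432) = 10.36
  Cl⁻ term: 0.102·574.4^0.62·exp(0.033·52+0.04·10.8) = 44.89
  r_corr = 10.36 + 44.89 = 55.26 μm/a
Long-term exponent b (ISO 9224 Table 2, B1) = 0.523
  D(20) = 55.26 × 20^0.523 = 55.26 × 4.791 = 264.7 μm

D(20) = 265 μm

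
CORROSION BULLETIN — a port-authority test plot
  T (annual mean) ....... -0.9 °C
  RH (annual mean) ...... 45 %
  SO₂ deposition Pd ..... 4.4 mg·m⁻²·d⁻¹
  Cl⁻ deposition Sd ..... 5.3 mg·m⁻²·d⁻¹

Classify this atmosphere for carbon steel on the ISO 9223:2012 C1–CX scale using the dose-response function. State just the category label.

C2

carbon steel: f(T) = +0.150·(T−10) [T≤10 °C] = -1.6350
  SO₂ term: 1.77·4.4^0.52·exp(0.02·45-1.6350) = 1.834
  Cl⁻ term: 0.102·5.3^0.62·exp(0.033·45+0.04·-0.9) = 1.222
  r_corr = 1.834 + 1.222 = 3.055 μm/a
Category bounds: 1.3…25 μm/a bracket r_corr ⇒ C2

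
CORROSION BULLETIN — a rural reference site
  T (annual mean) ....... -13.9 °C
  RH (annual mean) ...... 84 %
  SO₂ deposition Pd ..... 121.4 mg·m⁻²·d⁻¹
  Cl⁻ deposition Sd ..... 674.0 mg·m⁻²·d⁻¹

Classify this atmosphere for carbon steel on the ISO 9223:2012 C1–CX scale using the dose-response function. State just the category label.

C4

carbon steel: f(T) = +0.150·(T−10) [T≤10 °C] = -3.5850
  Pd branch = 1.77·Pd^0.52·e^(0.02·RH+f) = 3.195 μm/a
  Sd branch = 0.102·Sd^0.62·e^(0.033·RH+0.04·T) = 53.06 μm/a
  r_corr = 3.195 + 53.06 = 56.25 μm/a
Category bounds: 50…80 μm/a bracket r_corr ⇒ C4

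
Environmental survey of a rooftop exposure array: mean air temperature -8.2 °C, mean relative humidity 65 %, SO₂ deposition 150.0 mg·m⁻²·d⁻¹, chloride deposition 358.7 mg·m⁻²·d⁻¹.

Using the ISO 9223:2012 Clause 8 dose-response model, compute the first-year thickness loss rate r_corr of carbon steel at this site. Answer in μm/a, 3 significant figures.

carbon steel: temperature factor f = +0.150·(-18.2) = -2.7300
  Pd branch = 1.77·Pd^0.52·e^(0.02·RH+f) = 5.735 μm/a
  Sd branch = 0.102·Sd^0.62·e^(0.033·RH+0.04·T) = 24.08 μm/a
  r_corr = 5.735 + 24.08 = 29.81 μm/a

r_corr = 29.8 μm/a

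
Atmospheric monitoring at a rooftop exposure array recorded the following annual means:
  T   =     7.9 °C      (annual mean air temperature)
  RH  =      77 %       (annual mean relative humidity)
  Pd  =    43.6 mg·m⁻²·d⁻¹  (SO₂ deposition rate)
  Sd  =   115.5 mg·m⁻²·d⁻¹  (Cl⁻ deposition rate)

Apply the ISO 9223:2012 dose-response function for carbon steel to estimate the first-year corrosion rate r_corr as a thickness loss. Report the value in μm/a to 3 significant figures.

r_corr = 76.6 μm/a

carbon steel: f(T) = +0.150·(T−10) [T≤10 °C] = -0.3150
  SO₂ term: 1.77·43.6^0.52·exp(0.02·77-0.3150) = 42.91
  Sd branch = 0.102·Sd^0.62·e^(0.033·RH+0.04·T) = 33.74 μm/a
  sum: 42.91 + 33.74 → r_corr = 76.65 μm/a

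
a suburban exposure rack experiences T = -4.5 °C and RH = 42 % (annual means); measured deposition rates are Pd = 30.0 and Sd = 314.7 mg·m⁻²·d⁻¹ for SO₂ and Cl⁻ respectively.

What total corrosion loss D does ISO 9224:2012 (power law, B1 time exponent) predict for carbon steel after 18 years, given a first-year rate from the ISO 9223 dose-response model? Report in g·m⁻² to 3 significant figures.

D(18) = 526 g·m⁻²

carbon steel: temperature factor f = +0.150·(-14.5) = -2.1750
  Pd branch = 1.77·Pd^0.52·e^(0.02·RH+f) = 2.731 μm/a
  Cl⁻ term: 0.102·314.7^0.62·exp(0.033·42+0.04·-4.5) = 12.05
  sum: 2.731 + 12.05 → r_corr = 14.78 μm/a
Long-term exponent b (ISO 9224 Table 2, B1) = 0.523
  D(18) = 14.78 × 18^0.523 = 14.78 × 4.534 = 67.03 μm
  Mass loss = 67.03 μm × 7.85 g/cm³ = 526.2 g·m⁻²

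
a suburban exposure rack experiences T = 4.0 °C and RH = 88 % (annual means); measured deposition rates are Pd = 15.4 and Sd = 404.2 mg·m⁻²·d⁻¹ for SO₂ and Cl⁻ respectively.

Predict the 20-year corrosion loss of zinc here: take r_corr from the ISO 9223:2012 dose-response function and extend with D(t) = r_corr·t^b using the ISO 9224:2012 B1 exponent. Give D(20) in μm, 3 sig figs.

D(20) = 39.8 μm

zinc: T≤10 °C ⇒ hinge +0.038·(4.0−10) = -0.2280
  Pd branch = 0.0129·Pd^0.44·e^(0.046·RH+f) = 1.959 μm/a
  Cl⁻ term: 0.0175·404.2^0.57·exp(0.008·88+0.085·4.0) = 1.521
  sum: 1.959 + 1.521 → r_corr = 3.481 μm/a
Power-law: D(20) = r_corr · 20^0.813
  D(20) = 3.481 × 20^0.813 = 3.481 × 11.42 = 39.75 μm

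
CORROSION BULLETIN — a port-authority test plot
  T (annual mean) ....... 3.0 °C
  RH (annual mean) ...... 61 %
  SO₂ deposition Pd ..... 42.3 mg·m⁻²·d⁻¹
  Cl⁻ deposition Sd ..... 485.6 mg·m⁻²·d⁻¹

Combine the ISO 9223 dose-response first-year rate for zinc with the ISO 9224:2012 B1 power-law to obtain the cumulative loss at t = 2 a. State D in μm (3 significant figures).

D(2) = 3.69 μm

zinc: f(T) = +0.038·(T−10) [T≤10 °C] = -0.2660
  SO₂ term: 0.0129·42.3^0.44·exp(0.046·61-0.2660) = 0.8497
  Cl⁻ term: 0.0175·485.6^0.57·exp(0.008·61+0.085·3.0) = 1.25
  r_corr = 0.8497 + 1.25 = 2.1 μm/a
ISO 9224: D(t) = r_corr · t^b with b = 0.813 (zinc, B1)
  D(2) = 2.1 × 2^0.813 = 2.1 × 1.757 = 3.689 μm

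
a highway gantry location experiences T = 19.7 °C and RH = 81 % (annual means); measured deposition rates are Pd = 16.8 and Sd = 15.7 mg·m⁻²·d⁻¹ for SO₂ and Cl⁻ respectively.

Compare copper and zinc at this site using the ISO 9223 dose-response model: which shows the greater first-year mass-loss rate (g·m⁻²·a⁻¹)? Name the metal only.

copper

copper: T>10 °C ⇒ hinge -0.080·(19.7−10) = -0.7760
  Pd branch = 0.0053·Pd^0.26·e^(0.059·RH+f) = 0.6044 μm/a
  Cl⁻ term: 0.01025·15.7^0.27·exp(0.036·81+0.049·19.7) = 1.045
  r_corr = 0.6044 + 1.045 = 1.65 μm/a
  mass loss = 1.65 μm/a × 8.96 g/cm³ = 14.78 g·m⁻²·a⁻¹
zinc: f(T) = -0.071·(T−10) [T>10 °C] = -0.6887
  SO₂ term: 0.0129·16.8^0.44·exp(0.046·81-0.6887) = 0.9307
  Cl⁻ term: 0.0175·15.7^0.57·exp(0.008·81+0.085·19.7) = 0.8577
  r_corr = 0.9307 + 0.8577 = 1.788 μm/a
  mass loss = 1.788 μm/a × 7.14 g/cm³ = 12.77 g·m⁻²·a⁻¹
Ordering by g·m⁻²·a⁻¹: copper (14.8) > zinc (12.8)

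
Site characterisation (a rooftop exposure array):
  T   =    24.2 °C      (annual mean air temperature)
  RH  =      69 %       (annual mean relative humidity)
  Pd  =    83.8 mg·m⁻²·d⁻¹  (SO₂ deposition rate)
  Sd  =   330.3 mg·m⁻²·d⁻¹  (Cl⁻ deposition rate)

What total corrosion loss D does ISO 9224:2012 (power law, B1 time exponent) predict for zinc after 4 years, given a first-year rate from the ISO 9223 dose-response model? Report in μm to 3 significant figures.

D(4) = 22.5 μm

zinc: temperature factor f = -0.071·(14.2) = -1.0082
  sulphur-dioxide contribution → 0.7896 μm/a
  chloride contribution → 6.485 μm/a
  total first-year rate 7.274 μm/a
ISO 9224: D(t) = r_corr · t^b with b = 0.813 (zinc, B1)
  D(4) = 7.274 × 4^0.813 = 7.274 × 3.087 = 22.45 μm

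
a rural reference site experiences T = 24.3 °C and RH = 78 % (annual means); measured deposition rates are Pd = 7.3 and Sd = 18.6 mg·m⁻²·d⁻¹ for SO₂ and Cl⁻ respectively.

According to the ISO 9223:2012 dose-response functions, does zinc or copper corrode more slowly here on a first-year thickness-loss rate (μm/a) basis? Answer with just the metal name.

zinc: T>10 °C ⇒ hinge -0.071·(24.3−10) = -1.0153
  Pd branch = 0.0129·Pd^0.44·e^(0.046·RH+f) = 0.4053 μm/a
  Sd branch = 0.0175·Sd^0.57·e^(0.008·RH+0.085·T) = 1.364 μm/a
  sum: 0.4053 + 1.364 → r_corr = 1.769 μm/a
copper: f(T) = -0.080·(T−10) [T>10 °C] = -1.1440
  SO₂ term: 0.0053·7.3^0.26·exp(0.059·78-1.1440) = 0.2822
  Sd branch = 0.01025·Sd^0.27·e^(0.036·RH+0.049·T) = 1.231 μm/a
  sum: 0.2822 + 1.231 → r_corr = 1.513 μm/a
Ordering by μm/a: zinc (1.77) > copper (1.51)

copper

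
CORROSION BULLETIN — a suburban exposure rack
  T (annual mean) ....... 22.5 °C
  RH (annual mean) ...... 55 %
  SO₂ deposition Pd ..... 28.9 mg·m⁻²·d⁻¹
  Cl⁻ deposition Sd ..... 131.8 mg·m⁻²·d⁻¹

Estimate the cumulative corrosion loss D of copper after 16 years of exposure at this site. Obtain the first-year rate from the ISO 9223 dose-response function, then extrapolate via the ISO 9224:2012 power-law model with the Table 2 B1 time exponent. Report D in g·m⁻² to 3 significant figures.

D(16) = 54.4 g·m⁻²

copper: f(T) = -0.080·(T−10) [T>10 °C] = -1.0000
  sulphur-dioxide contribution → 0.12 μm/a
  chloride contribution → 0.8352 μm/a
  ⇒ r_corr(copper) = 0.9552 μm/a
Power-law: D(16) = r_corr · 16^0.667
  D(16) = 0.9552 × 16^0.667 = 0.9552 × 6.355 = 6.071 μm
  Mass loss = 6.071 μm × 8.96 g/cm³ = 54.4 g·m⁻²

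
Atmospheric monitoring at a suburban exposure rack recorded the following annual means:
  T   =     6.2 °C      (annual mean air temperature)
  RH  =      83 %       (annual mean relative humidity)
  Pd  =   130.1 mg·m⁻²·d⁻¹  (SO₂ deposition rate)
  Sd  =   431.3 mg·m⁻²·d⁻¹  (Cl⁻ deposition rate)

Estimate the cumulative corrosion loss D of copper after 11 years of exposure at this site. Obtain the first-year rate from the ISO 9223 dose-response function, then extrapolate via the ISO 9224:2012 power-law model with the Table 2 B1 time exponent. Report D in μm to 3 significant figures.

copper: temperature factor f = +0.126·(-3.8) = -0.4788
  Pd branch = 0.0053·Pd^0.26·e^(0.059·RH+f) = 1.559 μm/a
  Cl⁻ term: 0.01025·431.3^0.27·exp(0.036·83+0.049·6.2) = 1.418
  r_corr = 1.559 + 1.418 = 2.977 μm/a
Long-term exponent b (ISO 9224 Table 2, B1) = 0.667
  D(11) = 2.977 × 11^0.667 = 2.977 × 4.95 = 14.74 μm

D(11) = 14.7 μm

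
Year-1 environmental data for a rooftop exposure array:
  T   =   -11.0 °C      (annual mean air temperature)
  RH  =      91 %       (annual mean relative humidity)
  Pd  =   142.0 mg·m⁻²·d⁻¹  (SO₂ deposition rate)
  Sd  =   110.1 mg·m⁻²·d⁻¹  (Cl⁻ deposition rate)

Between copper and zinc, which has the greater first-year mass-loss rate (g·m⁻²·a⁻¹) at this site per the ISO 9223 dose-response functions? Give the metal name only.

zinc

copper: temperature factor f = +0.126·(-21.0) = -2.6460
  Pd branch = 0.0053·Pd^0.26·e^(0.059·RH+f) = 0.2927 μm/a
  Sd branch = 0.01025·Sd^0.27·e^(0.036·RH+0.049·T) = 0.5632 μm/a
  sum: 0.2927 + 0.5632 → r_corr = 0.8559 μm/a
  mass loss = 0.8559 μm/a × 8.96 g/cm³ = 7.669 g·m⁻²·a⁻¹
zinc: temperature factor f = +0.038·(-21.0) = -0.7980
  Pd branch = 0.0129·Pd^0.44·e^(0.046·RH+f) = 3.381 μm/a
  Sd branch = 0.0175·Sd^0.57·e^(0.008·RH+0.085·T) = 0.2075 μm/a
  sum: 3.381 + 0.2075 → r_corr = 3.588 μm/a
  mass loss = 3.588 μm/a × 7.14 g/cm³ = 25.62 g·m⁻²·a⁻¹
Ordering by g·m⁻²·a⁻¹: zinc (25.6) > copper (7.67)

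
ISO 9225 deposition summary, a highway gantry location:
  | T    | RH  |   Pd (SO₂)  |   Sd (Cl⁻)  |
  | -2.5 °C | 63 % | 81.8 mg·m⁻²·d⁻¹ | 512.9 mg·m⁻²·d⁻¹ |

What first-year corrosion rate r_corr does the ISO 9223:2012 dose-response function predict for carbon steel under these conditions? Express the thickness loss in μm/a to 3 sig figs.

carbon steel: temperature factor f = +0.150·(-12.5) = -1.8750
  sulphur-dioxide contribution → 9.452 μm/a
  chloride contribution → 35.34 μm/a
  ⇒ r_corr(carbon steel) = 44.79 μm/a

r_corr = 44.8 μm/a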